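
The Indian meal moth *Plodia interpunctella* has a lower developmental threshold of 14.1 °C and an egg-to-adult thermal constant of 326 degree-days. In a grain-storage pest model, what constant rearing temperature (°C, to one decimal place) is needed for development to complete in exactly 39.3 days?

22.4 °C

Required daily accumulation = 326 / 39.3 = 8.295 DD/day.
T = T_base + 8.295 = 14.1 + 8.295 = 22.395 ≈ 22.4 °C.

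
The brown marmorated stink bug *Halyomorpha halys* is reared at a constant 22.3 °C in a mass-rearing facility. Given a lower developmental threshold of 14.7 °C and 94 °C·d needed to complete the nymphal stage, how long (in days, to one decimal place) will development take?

12.4 days

Daily accumulation = 22.3 − 14.7 = 7.6 DD/day.
Duration = 94 / 7.6 = 12.368 ≈ 12.4 days.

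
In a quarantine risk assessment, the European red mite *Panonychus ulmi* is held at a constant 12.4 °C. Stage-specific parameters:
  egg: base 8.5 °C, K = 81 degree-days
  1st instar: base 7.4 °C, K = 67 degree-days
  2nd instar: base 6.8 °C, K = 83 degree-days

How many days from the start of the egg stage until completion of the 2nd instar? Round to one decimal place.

49.0 days

egg: 81 / (12.4 − 8.5) = 81 / 3.9 = 20.769 d.
1st instar: 67 / (12.4 − 7.4) = 67 / 5.0 = 13.400 d.
2nd instar: 83 / (12.4 − 6.8) = 83 / 5.6 = 14.821 d.
Sum = 48.991 ≈ 49.0 days.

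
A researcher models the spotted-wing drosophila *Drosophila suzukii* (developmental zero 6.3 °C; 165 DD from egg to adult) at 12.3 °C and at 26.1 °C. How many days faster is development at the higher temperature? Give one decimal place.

19.2 days

At 12.3 °C: 165 / (12.3 − 6.3) = 165 / 6.0 = 27.500 d.
At 26.1 °C: 165 / (26.1 − 6.3) = 165 / 19.8 = 8.333 d.
Difference = |27.500 − 8.333| = 19.167 ≈ 19.2 days.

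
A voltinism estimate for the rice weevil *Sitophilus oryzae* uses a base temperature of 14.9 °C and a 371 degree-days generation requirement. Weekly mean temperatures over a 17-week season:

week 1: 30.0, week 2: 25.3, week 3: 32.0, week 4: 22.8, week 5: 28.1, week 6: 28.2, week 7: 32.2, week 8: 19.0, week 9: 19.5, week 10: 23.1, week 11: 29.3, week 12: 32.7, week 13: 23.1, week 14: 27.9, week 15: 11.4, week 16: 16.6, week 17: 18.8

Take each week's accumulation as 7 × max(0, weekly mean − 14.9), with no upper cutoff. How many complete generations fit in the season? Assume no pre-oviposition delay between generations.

3 generations

Weekly DD (7 × max(0, T̄ − 14.9)): 105.7, 72.8, 119.7, 55.3, 92.4, 93.1, 121.1, 28.7, 32.2, 57.4, 100.8, 124.6, 57.4, 91.0, 0.0, 11.9, 27.3.
Season total = 1191.4 DD.
Complete generations = ⌊1191.4 / 371⌋ = 3.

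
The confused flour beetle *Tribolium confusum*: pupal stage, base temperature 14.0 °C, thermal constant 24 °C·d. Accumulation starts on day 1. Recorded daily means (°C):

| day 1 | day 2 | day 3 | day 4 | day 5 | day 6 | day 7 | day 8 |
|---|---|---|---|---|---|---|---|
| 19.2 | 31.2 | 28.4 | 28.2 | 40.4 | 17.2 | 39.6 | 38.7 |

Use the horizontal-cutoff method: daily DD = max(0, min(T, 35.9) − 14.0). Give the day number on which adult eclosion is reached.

day 3

Daily DD above 14.0 °C (capped at 21.9): 5.2, 17.2, 14.4, 14.2, 21.9, 3.2, 21.9, 21.9.
Cumulative: 5.2, 22.4, 36.8, 51.0, 72.9, 76.1, 98.0, 119.9.
The total first reaches 24 DD on day 3.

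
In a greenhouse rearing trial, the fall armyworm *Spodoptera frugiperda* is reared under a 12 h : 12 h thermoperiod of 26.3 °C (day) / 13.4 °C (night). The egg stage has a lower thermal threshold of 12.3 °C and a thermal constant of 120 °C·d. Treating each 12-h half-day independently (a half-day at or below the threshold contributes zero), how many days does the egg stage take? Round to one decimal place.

Day half: max(0, 26.3 − 12.3) × 0.5 = 14.0 × 0.5 = 7.00 DD.
Night half: max(0, 13.4 − 12.3) × 0.5 = 1.1 × 0.5 = 0.55 DD.
Per 24 h: 7.55 DD/day.
Duration = 120 / 7.55 = 15.894 ≈ 15.9 days.

15.9 days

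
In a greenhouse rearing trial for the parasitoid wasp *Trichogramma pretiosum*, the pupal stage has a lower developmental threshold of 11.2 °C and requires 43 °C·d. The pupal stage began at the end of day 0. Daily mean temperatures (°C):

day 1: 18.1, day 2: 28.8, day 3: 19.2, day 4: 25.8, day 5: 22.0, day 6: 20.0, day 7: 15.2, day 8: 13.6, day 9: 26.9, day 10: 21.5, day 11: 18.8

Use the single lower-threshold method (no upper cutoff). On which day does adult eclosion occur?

day 4

Daily DD above 11.2 °C: 6.9, 17.6, 8.0, 14.6, 10.8, 8.8, 4.0, 2.4, 15.7, 10.3, 7.6.
Cumulative: 6.9, 24.5, 32.5, 47.1, 57.9, 66.7, 70.7, 73.1, 88.8, 99.1, 106.7.
The total first reaches 43 DD on day 4.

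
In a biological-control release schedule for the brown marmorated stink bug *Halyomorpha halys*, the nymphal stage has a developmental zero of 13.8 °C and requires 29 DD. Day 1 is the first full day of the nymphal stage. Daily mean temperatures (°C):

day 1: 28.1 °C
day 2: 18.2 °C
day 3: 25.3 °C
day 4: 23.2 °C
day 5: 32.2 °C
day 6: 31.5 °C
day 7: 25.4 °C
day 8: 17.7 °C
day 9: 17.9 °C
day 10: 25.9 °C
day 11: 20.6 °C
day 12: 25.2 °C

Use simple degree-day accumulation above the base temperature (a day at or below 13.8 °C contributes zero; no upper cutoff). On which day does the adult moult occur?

day 3

Daily DD above 13.8 °C: 14.3, 4.4, 11.5, 9.4, 18.4, 17.7, 11.6, 3.9, 4.1, 12.1, 6.8, 11.4.
Cumulative: 14.3, 18.7, 30.2, 39.6, 58.0, 75.7, 87.3, 91.2, 95.3, 107.4, 114.2, 125.6.
The total first reaches 29 DD on day 3.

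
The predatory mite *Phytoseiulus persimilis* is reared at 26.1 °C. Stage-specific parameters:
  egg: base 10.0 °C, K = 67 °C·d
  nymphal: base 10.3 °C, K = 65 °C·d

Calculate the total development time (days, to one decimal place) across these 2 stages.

egg: 67 / (26.1 − 10.0) = 67 / 16.1 = 4.161 d.
nymphal: 65 / (26.1 − 10.3) = 65 / 15.8 = 4.114 d.
Sum = 8.275 ≈ 8.3 days.

8.3 days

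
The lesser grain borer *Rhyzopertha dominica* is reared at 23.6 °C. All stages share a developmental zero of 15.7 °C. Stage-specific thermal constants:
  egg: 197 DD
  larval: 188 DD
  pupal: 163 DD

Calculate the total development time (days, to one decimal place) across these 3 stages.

69.4 days

Daily accumulation at 23.6 °C = 23.6 − 15.7 = 7.9 DD/day.
Total K = 197 + 188 + 163 = 548 DD.
Total duration = 548 / 7.9 = 69.367 ≈ 69.4 days.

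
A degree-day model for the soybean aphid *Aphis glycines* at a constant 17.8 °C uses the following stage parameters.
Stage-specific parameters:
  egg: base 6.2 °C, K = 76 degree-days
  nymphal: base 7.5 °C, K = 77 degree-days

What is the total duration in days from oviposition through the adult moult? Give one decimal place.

egg: 76 / (17.8 − 6.2) = 76 / 11.6 = 6.552 d.
nymphal: 77 / (17.8 − 7.5) = 77 / 10.3 = 7.476 d.
Sum = 14.027 ≈ 14.0 days.

14.0 days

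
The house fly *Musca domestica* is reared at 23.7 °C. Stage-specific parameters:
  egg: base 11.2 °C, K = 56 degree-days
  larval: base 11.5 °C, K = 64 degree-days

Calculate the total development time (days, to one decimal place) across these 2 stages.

9.7 days

egg: 56 / (23.7 − 11.2) = 56 / 12.5 = 4.480 d.
larval: 64 / (23.7 − 11.5) = 64 / 12.2 = 5.246 d.
Sum = 9.726 ≈ 9.7 days.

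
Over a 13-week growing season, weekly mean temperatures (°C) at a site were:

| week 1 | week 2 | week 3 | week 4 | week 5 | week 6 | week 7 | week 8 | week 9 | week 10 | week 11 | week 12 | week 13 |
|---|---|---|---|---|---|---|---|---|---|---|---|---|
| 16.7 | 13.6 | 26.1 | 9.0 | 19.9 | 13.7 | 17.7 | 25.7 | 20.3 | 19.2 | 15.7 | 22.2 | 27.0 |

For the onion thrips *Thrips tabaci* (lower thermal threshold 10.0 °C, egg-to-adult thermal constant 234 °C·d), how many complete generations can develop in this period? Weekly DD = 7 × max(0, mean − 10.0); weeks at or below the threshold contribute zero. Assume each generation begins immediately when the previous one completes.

3 generations

Weekly DD (7 × max(0, T̄ − 10.0)): 46.9, 25.2, 112.7, 0.0, 69.3, 25.9, 53.9, 109.9, 72.1, 64.4, 39.9, 85.4, 119.0.
Season total = 824.6 DD.
Complete generations = ⌊824.6 / 234⌋ = 3.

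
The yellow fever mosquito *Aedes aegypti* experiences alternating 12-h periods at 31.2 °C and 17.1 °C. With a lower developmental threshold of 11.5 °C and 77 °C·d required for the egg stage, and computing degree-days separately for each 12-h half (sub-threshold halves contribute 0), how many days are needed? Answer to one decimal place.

6.1 days

Day half: max(0, 31.2 − 11.5) × 0.5 = 19.7 × 0.5 = 9.85 DD.
Night half: max(0, 17.1 − 11.5) × 0.5 = 5.6 × 0.5 = 2.80 DD.
Per 24 h: 12.65 DD/day.
Duration = 77 / 12.65 = 6.087 ≈ 6.1 days.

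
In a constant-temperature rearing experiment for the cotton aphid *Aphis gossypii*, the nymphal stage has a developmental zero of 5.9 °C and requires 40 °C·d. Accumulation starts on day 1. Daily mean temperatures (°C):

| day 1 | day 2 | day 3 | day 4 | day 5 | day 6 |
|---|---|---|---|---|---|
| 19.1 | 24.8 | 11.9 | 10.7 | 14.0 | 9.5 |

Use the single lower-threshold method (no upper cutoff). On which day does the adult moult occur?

day 4

Daily DD above 5.9 °C: 13.2, 18.9, 6.0, 4.8, 8.1, 3.6.
Cumulative: 13.2, 32.1, 38.1, 42.9, 51.0, 54.6.
The total first reaches 40 DD on day 4.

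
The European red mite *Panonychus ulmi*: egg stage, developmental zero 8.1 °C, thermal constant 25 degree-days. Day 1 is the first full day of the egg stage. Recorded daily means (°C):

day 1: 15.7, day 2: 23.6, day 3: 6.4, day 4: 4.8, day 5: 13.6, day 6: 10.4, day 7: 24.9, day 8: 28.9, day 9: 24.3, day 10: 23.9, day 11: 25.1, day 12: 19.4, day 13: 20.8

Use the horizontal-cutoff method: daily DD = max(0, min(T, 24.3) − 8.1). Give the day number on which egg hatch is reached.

Daily DD above 8.1 °C (capped at 16.2): 7.6, 15.5, 0.0, 0.0, 5.5, 2.3, 16.2, 16.2, 16.2, 15.8, 16.2, 11.3, 12.7.
Cumulative: 7.6, 23.1, 23.1, 23.1, 28.6, 30.9, 47.1, 63.3, 79.5, 95.3, 111.5, 122.8, 135.5.
The total first reaches 25 DD on day 5.

day 5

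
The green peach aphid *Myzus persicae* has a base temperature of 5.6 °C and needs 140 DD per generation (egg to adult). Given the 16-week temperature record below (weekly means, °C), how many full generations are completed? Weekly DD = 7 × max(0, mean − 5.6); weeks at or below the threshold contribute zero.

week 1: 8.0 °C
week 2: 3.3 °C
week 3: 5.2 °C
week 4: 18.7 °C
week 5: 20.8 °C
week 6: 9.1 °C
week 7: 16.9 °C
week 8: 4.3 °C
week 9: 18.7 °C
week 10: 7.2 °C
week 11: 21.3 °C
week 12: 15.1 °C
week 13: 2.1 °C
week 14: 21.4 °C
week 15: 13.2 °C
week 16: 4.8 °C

Weekly DD (7 × max(0, T̄ − 5.6)): 16.8, 0.0, 0.0, 91.7, 106.4, 24.5, 79.1, 0.0, 91.7, 11.2, 109.9, 66.5, 0.0, 110.6, 53.2, 0.0.
Season total = 761.6 DD.
Complete generations = ⌊761.6 / 140⌋ = 5.

5 generations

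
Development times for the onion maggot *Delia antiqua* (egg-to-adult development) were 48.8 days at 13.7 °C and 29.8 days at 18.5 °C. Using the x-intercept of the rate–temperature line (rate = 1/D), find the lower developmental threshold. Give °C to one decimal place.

Equal thermal constants: D₁(T₁ − T_b) = D₂(T₂ − T_b).
48.8·(13.7 − T_b) = 29.8·(18.5 − T_b)
T_b = (48.8·13.7 − 29.8·18.5) / (48.8 − 29.8) = 117.26 / 19.0 = 6.172 °C ≈ 6.2 °C.

6.2 °C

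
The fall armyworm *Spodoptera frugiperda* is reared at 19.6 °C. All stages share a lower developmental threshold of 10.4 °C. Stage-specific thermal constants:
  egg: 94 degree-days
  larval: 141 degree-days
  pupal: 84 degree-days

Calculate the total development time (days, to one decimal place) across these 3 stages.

Daily accumulation at 19.6 °C = 19.6 − 10.4 = 9.2 DD/day.
Total K = 94 + 141 + 84 = 319 DD.
Total duration = 319 / 9.2 = 34.674 ≈ 34.7 days.

34.7 days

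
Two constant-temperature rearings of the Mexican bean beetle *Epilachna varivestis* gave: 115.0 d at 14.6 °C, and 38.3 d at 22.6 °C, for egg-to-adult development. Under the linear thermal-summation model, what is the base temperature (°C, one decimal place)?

10.6 °C

Under the model K = D·(T − T_b), so D₁·(T₁ − T_b) = D₂·(T₂ − T_b).
115.0·(14.6 − T_b) = 38.3·(22.6 − T_b)
T_b = (115.0·14.6 − 38.3·22.6) / (115.0 − 38.3) = 813.42 / 76.7 = 10.605 °C ≈ 10.6 °C.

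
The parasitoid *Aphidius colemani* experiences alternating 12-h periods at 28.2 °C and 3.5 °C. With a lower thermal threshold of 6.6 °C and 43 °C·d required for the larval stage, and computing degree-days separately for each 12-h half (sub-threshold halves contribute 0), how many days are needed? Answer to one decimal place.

Day half: max(0, 28.2 − 6.6) × 0.5 = 21.6 × 0.5 = 10.80 DD.
Night half: max(0, 3.5 − 6.6) × 0.5 = 0.0 × 0.5 = 0.00 DD.
Per 24 h: 10.80 DD/day.
Duration = 43 / 10.80 = 3.981 ≈ 4.0 days.

4.0 days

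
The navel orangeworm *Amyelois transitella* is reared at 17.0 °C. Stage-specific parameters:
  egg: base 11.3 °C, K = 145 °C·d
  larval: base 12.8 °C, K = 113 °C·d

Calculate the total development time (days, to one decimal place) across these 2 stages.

egg: 145 / (17.0 − 11.3) = 145 / 5.7 = 25.439 d.
larval: 113 / (17.0 − 12.8) = 113 / 4.2 = 26.905 d.
Sum = 52.343 ≈ 52.3 days.

52.3 days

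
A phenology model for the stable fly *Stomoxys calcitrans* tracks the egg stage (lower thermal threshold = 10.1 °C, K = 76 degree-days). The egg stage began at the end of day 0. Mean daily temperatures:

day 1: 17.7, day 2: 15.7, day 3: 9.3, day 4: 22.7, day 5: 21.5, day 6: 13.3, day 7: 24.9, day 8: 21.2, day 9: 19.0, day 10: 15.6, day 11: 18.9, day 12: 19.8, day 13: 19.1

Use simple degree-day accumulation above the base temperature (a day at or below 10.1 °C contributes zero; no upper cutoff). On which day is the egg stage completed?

day 10

Daily DD above 10.1 °C: 7.6, 5.6, 0.0, 12.6, 11.4, 3.2, 14.8, 11.1, 8.9, 5.5, 8.8, 9.7, 9.0.
Cumulative: 7.6, 13.2, 13.2, 25.8, 37.2, 40.4, 55.2, 66.3, 75.2, 80.7, 89.5, 99.2, 108.2.
The total first reaches 76 DD on day 10.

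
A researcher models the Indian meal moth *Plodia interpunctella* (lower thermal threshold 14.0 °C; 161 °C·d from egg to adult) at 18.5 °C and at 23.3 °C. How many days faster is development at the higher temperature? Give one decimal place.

At 18.5 °C: 161 / (18.5 − 14.0) = 161 / 4.5 = 35.778 d.
At 23.3 °C: 161 / (23.3 − 14.0) = 161 / 9.3 = 17.312 d.
Difference = |35.778 − 17.312| = 18.466 ≈ 18.5 days.

18.5 days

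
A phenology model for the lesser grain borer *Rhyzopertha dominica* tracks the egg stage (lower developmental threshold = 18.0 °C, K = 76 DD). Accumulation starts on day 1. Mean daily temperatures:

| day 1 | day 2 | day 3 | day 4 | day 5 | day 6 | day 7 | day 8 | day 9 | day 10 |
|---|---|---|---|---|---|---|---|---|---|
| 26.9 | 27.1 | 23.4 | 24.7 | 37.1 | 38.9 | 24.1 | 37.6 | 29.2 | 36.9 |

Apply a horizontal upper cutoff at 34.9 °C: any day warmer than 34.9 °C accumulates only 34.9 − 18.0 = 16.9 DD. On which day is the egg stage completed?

Daily DD above 18.0 °C (capped at 16.9): 8.9, 9.1, 5.4, 6.7, 16.9, 16.9, 6.1, 16.9, 11.2, 16.9.
Cumulative: 8.9, 18.0, 23.4, 30.1, 47.0, 63.9, 70.0, 86.9, 98.1, 115.0.
The total first reaches 76 DD on day 8.

day 8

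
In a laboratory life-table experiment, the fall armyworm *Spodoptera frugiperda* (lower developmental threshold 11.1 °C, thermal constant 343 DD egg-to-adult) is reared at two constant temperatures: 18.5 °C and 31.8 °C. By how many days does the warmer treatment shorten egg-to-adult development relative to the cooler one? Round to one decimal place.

At 18.5 °C: 343 / (18.5 − 11.1) = 343 / 7.4 = 46.351 d.
At 31.8 °C: 343 / (31.8 − 11.1) = 343 / 20.7 = 16.570 d.
Difference = |46.351 − 16.570| = 29.781 ≈ 29.8 days.

29.8 days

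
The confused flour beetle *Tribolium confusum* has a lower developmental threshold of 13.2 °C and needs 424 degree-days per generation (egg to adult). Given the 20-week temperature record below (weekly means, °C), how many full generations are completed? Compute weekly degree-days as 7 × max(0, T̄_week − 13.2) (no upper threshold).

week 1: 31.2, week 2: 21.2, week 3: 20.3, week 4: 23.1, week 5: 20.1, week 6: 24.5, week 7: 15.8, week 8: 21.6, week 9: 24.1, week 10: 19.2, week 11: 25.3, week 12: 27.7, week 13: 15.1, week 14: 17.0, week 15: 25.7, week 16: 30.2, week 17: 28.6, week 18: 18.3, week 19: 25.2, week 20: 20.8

3 generations

Weekly DD (7 × max(0, T̄ − 13.2)): 126.0, 56.0, 49.7, 69.3, 48.3, 79.1, 18.2, 58.8, 76.3, 42.0, 84.7, 101.5, 13.3, 26.6, 87.5, 119.0, 107.8, 35.7, 84.0, 53.2.
Season total = 1337.0 DD.
Complete generations = ⌊1337.0 / 424⌋ = 3.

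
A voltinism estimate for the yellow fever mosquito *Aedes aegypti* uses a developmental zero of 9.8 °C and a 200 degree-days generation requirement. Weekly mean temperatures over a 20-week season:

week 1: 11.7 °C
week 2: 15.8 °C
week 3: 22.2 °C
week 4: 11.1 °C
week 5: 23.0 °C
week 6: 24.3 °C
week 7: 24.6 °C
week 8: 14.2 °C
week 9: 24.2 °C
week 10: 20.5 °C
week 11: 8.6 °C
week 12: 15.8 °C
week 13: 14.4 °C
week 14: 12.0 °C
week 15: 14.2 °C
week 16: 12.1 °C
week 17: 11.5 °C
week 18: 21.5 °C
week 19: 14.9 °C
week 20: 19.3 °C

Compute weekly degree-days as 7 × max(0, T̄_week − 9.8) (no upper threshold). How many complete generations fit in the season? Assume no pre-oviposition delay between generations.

Weekly DD (7 × max(0, T̄ − 9.8)): 13.3, 42.0, 86.8, 9.1, 92.4, 101.5, 103.6, 30.8, 100.8, 74.9, 0.0, 42.0, 32.2, 15.4, 30.8, 16.1, 11.9, 81.9, 35.7, 66.5.
Season total = 987.7 DD.
Complete generations = ⌊987.7 / 200⌋ = 4.

4 generations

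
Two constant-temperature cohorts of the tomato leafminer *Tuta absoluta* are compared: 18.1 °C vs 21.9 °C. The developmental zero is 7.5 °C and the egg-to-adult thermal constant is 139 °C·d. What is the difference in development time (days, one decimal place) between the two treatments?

3.5 days

At 18.1 °C: 139 / (18.1 − 7.5) = 139 / 10.6 = 13.113 d.
At 21.9 °C: 139 / (21.9 − 7.5) = 139 / 14.4 = 9.653 d.
Difference = |13.113 − 9.653| = 3.460 ≈ 3.5 days.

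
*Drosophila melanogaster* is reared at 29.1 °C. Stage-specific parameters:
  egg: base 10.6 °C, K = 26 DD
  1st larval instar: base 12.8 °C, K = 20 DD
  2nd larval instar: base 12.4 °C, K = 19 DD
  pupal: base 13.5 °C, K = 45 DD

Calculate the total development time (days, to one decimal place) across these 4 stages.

6.7 days

egg: 26 / (29.1 − 10.6) = 26 / 18.5 = 1.405 d.
1st larval instar: 20 / (29.1 − 12.8) = 20 / 16.3 = 1.227 d.
2nd larval instar: 19 / (29.1 − 12.4) = 19 / 16.7 = 1.138 d.
pupal: 45 / (29.1 − 13.5) = 45 / 15.6 = 2.885 d.
Sum = 6.655 ≈ 6.7 days.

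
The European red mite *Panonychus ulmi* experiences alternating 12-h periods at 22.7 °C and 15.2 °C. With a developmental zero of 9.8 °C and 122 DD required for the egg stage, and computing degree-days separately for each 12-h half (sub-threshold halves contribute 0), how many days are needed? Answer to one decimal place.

Day half: max(0, 22.7 − 9.8) × 0.5 = 12.9 × 0.5 = 6.45 DD.
Night half: max(0, 15.2 − 9.8) × 0.5 = 5.4 × 0.5 = 2.70 DD.
Per 24 h: 9.15 DD/day.
Duration = 122 / 9.15 = 13.333 ≈ 13.3 days.

13.3 days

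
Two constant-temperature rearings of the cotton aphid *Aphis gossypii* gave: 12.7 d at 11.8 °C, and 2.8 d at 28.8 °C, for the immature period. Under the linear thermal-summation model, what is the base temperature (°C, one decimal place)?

Linear rate model ⇒ the product D·(T − T_b) is constant across temperatures.
12.7·(11.8 − T_b) = 2.8·(28.8 − T_b)
T_b = (12.7·11.8 − 2.8·28.8) / (12.7 − 2.8) = 69.22 / 9.9 = 6.992 °C ≈ 7.0 °C.

7.0 °C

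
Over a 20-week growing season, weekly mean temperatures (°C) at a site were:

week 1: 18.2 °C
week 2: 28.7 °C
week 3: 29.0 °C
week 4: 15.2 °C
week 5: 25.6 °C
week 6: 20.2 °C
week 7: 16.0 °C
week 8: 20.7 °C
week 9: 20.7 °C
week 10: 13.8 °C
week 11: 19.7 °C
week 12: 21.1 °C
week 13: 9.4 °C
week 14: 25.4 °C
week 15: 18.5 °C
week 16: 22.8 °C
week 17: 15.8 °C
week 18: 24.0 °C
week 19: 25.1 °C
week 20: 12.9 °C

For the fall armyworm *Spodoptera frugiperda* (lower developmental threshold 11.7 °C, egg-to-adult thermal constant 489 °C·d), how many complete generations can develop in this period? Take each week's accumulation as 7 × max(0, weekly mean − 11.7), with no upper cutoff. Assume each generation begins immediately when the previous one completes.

Weekly DD (7 × max(0, T̄ − 11.7)): 45.5, 119.0, 121.1, 24.5, 97.3, 59.5, 30.1, 63.0, 63.0, 14.7, 56.0, 65.8, 0.0, 95.9, 47.6, 77.7, 28.7, 86.1, 93.8, 8.4.
Season total = 1197.7 DD.
Complete generations = ⌊1197.7 / 489⌋ = 2.

2 generations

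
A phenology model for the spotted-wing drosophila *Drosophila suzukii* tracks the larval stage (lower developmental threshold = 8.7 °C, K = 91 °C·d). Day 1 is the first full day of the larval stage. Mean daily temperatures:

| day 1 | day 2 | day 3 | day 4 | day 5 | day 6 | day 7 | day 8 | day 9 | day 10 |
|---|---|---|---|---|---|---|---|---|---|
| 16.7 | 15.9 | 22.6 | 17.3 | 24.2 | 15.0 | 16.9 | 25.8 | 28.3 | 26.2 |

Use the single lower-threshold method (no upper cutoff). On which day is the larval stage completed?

Daily DD above 8.7 °C: 8.0, 7.2, 13.9, 8.6, 15.5, 6.3, 8.2, 17.1, 19.6, 17.5.
Cumulative: 8.0, 15.2, 29.1, 37.7, 53.2, 59.5, 67.7, 84.8, 104.4, 121.9.
The total first reaches 91 DD on day 9.

day 9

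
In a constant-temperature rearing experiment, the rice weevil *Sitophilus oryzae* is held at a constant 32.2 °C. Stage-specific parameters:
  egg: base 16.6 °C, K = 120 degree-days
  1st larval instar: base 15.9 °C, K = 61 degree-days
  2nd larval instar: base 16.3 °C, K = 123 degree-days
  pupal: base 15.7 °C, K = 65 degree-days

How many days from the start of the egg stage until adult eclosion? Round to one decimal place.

23.1 days

egg: 120 / (32.2 − 16.6) = 120 / 15.6 = 7.692 d.
1st larval instar: 61 / (32.2 − 15.9) = 61 / 16.3 = 3.742 d.
2nd larval instar: 123 / (32.2 − 16.3) = 123 / 15.9 = 7.736 d.
pupal: 65 / (32.2 − 15.7) = 65 / 16.5 = 3.939 d.
Sum = 23.110 ≈ 23.1 days.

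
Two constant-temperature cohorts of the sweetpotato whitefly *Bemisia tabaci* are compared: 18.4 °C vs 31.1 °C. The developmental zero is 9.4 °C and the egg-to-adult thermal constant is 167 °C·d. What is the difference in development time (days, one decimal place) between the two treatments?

10.9 days

At 18.4 °C: 167 / (18.4 − 9.4) = 167 / 9.0 = 18.556 d.
At 31.1 °C: 167 / (31.1 − 9.4) = 167 / 21.7 = 7.696 d.
Difference = |18.556 − 7.696| = 10.860 ≈ 10.9 days.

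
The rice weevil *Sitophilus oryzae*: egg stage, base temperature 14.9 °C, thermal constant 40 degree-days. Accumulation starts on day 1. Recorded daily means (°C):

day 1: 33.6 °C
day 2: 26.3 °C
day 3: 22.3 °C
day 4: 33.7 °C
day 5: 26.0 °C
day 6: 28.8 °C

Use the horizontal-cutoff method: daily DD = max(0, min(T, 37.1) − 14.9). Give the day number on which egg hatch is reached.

day 4

Daily DD above 14.9 °C (capped at 22.2): 18.7, 11.4, 7.4, 18.8, 11.1, 13.9.
Cumulative: 18.7, 30.1, 37.5, 56.3, 67.4, 81.3.
The total first reaches 40 DD on day 4.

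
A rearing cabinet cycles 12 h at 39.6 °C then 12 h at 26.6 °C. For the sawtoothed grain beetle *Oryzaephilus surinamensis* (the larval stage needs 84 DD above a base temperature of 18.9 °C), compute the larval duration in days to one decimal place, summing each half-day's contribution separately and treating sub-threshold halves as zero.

5.9 days

Day half: max(0, 39.6 − 18.9) × 0.5 = 20.7 × 0.5 = 10.35 DD.
Night half: max(0, 26.6 − 18.9) × 0.5 = 7.7 × 0.5 = 3.85 DD.
Per 24 h: 14.20 DD/day.
Duration = 84 / 14.20 = 5.915 ≈ 5.9 days.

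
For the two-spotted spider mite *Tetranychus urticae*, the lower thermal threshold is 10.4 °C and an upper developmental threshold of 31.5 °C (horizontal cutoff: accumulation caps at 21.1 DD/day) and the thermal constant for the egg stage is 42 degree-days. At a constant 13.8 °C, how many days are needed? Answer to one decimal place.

Daily accumulation = 13.8 − 10.4 = 3.4 DD/day.
Duration = 42 / 3.4 = 12.353 ≈ 12.4 days.

12.4 days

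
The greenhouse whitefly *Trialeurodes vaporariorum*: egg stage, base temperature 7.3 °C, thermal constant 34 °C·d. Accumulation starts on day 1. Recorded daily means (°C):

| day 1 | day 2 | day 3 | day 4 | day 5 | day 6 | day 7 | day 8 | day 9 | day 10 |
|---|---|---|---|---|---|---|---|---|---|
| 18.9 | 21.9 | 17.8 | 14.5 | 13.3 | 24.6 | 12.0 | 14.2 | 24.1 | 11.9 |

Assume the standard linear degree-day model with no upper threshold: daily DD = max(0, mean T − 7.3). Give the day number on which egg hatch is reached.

day 3

Daily DD above 7.3 °C: 11.6, 14.6, 10.5, 7.2, 6.0, 17.3, 4.7, 6.9, 16.8, 4.6.
Cumulative: 11.6, 26.2, 36.7, 43.9, 49.9, 67.2, 71.9, 78.8, 95.6, 100.2.
The total first reaches 34 DD on day 3.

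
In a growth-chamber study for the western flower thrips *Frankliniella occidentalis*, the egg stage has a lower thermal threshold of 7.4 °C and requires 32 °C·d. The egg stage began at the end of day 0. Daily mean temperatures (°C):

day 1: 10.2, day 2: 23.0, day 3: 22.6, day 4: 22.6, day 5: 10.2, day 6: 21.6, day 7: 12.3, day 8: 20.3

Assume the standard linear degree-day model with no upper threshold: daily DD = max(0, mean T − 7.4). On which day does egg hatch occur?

Daily DD above 7.4 °C: 2.8, 15.6, 15.2, 15.2, 2.8, 14.2, 4.9, 12.9.
Cumulative: 2.8, 18.4, 33.6, 48.8, 51.6, 65.8, 70.7, 83.6.
The total first reaches 32 DD on day 3.

day 3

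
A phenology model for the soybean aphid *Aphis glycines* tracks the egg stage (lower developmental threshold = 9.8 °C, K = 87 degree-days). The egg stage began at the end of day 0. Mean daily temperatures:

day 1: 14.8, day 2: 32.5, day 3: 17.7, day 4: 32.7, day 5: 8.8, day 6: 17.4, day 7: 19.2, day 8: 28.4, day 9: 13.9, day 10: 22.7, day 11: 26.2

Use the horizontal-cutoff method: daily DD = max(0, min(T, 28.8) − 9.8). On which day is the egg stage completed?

Daily DD above 9.8 °C (capped at 19.0): 5.0, 19.0, 7.9, 19.0, 0.0, 7.6, 9.4, 18.6, 4.1, 12.9, 16.4.
Cumulative: 5.0, 24.0, 31.9, 50.9, 50.9, 58.5, 67.9, 86.5, 90.6, 103.5, 119.9.
The total first reaches 87 DD on day 9.

day 9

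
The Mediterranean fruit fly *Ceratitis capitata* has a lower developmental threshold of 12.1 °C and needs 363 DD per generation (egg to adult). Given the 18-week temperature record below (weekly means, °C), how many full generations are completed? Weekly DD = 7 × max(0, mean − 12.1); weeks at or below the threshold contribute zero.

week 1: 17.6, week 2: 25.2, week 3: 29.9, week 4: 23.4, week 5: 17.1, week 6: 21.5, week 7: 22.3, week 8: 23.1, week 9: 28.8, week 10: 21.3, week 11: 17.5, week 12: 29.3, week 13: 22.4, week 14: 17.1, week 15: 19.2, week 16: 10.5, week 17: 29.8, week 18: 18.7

3 generations

Weekly DD (7 × max(0, T̄ − 12.1)): 38.5, 91.7, 124.6, 79.1, 35.0, 65.8, 71.4, 77.0, 116.9, 64.4, 37.8, 120.4, 72.1, 35.0, 49.7, 0.0, 123.9, 46.2.
Season total = 1249.5 DD.
Complete generations = ⌊1249.5 / 363⌋ = 3.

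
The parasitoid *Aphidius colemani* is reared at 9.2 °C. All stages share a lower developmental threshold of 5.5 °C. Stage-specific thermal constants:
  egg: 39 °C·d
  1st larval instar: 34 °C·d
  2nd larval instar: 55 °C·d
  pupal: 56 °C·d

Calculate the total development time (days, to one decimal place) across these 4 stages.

Daily accumulation at 9.2 °C = 9.2 − 5.5 = 3.7 DD/day.
Total K = 39 + 34 + 55 + 56 = 184 DD.
Total duration = 184 / 3.7 = 49.730 ≈ 49.7 days.

49.7 days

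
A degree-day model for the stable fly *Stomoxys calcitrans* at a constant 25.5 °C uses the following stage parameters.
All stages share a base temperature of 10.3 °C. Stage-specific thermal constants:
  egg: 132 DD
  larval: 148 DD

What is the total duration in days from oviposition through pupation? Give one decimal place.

Daily accumulation at 25.5 °C = 25.5 − 10.3 = 15.2 DD/day.
Total K = 132 + 148 = 280 DD.
Total duration = 280 / 15.2 = 18.421 ≈ 18.4 days.

18.4 days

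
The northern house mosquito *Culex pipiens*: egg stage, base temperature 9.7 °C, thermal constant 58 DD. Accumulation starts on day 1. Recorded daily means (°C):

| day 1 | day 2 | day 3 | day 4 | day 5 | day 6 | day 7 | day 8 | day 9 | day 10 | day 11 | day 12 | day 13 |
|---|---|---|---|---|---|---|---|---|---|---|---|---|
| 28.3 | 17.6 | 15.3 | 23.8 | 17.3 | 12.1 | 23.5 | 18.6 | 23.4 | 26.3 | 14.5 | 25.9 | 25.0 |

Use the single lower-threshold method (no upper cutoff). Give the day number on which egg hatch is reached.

day 7

Daily DD above 9.7 °C: 18.6, 7.9, 5.6, 14.1, 7.6, 2.4, 13.8, 8.9, 13.7, 16.6, 4.8, 16.2, 15.3.
Cumulative: 18.6, 26.5, 32.1, 46.2, 53.8, 56.2, 70.0, 78.9, 92.6, 109.2, 114.0, 130.2, 145.5.
The total first reaches 58 DD on day 7.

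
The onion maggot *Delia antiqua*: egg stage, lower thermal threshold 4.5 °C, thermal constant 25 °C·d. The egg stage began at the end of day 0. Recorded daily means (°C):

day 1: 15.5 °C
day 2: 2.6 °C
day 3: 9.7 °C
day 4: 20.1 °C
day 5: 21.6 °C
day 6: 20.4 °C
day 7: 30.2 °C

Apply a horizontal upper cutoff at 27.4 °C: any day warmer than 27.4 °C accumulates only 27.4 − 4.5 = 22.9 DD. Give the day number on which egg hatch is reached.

day 4

Daily DD above 4.5 °C (capped at 22.9): 11.0, 0.0, 5.2, 15.6, 17.1, 15.9, 22.9.
Cumulative: 11.0, 11.0, 16.2, 31.8, 48.9, 64.8, 87.7.
The total first reaches 25 DD on day 4.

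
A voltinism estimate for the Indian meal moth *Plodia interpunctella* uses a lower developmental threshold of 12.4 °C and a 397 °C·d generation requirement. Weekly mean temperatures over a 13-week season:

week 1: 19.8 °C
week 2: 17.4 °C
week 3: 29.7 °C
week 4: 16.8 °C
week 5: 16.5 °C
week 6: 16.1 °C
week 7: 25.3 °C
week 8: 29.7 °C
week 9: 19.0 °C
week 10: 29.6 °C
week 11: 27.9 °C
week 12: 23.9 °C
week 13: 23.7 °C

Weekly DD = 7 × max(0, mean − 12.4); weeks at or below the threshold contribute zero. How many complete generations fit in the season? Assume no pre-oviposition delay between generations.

2 generations

Weekly DD (7 × max(0, T̄ − 12.4)): 51.8, 35.0, 121.1, 30.8, 28.7, 25.9, 90.3, 121.1, 46.2, 120.4, 108.5, 80.5, 79.1.
Season total = 939.4 DD.
Complete generations = ⌊939.4 / 397⌋ = 2.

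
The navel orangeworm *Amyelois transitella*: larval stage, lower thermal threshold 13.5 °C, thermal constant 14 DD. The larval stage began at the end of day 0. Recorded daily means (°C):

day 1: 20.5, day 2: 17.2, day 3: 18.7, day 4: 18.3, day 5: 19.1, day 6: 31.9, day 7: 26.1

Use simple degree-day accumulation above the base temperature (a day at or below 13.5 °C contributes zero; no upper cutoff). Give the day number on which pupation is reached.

day 3

Daily DD above 13.5 °C: 7.0, 3.7, 5.2, 4.8, 5.6, 18.4, 12.6.
Cumulative: 7.0, 10.7, 15.9, 20.7, 26.3, 44.7, 57.3.
The total first reaches 14 DD on day 3.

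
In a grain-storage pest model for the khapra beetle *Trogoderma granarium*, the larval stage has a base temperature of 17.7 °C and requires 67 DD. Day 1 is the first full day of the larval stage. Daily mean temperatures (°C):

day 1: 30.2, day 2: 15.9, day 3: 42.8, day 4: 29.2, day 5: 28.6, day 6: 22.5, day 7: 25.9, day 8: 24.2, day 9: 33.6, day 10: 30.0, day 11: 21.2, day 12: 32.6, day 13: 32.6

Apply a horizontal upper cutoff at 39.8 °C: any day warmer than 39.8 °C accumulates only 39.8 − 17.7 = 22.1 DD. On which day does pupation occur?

Daily DD above 17.7 °C (capped at 22.1): 12.5, 0.0, 22.1, 11.5, 10.9, 4.8, 8.2, 6.5, 15.9, 12.3, 3.5, 14.9, 14.9.
Cumulative: 12.5, 12.5, 34.6, 46.1, 57.0, 61.8, 70.0, 76.5, 92.4, 104.7, 108.2, 123.1, 138.0.
The total first reaches 67 DD on day 7.

day 7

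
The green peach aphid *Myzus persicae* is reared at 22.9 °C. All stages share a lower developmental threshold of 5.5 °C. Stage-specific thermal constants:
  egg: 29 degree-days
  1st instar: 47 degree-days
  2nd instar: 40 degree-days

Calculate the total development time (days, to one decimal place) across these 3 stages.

Daily accumulation at 22.9 °C = 22.9 − 5.5 = 17.4 DD/day.
Total K = 29 + 47 + 40 = 116 DD.
Total duration = 116 / 17.4 = 6.667 ≈ 6.7 days.

6.7 days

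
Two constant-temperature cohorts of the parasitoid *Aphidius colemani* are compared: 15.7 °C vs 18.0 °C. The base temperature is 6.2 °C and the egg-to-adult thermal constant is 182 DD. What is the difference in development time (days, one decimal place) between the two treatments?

At 15.7 °C: 182 / (15.7 − 6.2) = 182 / 9.5 = 19.158 d.
At 18.0 °C: 182 / (18.0 − 6.2) = 182 / 11.8 = 15.424 d.
Difference = |19.158 − 15.424| = 3.734 ≈ 3.7 days.

3.7 days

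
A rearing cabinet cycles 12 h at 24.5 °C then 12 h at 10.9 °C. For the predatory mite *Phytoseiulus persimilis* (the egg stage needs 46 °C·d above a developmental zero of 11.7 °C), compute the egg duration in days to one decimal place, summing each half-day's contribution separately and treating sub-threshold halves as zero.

7.2 days

Day half: max(0, 24.5 − 11.7) × 0.5 = 12.8 × 0.5 = 6.40 DD.
Night half: max(0, 10.9 − 11.7) × 0.5 = 0.0 × 0.5 = 0.00 DD.
Per 24 h: 6.40 DD/day.
Duration = 46 / 6.40 = 7.188 ≈ 7.2 days.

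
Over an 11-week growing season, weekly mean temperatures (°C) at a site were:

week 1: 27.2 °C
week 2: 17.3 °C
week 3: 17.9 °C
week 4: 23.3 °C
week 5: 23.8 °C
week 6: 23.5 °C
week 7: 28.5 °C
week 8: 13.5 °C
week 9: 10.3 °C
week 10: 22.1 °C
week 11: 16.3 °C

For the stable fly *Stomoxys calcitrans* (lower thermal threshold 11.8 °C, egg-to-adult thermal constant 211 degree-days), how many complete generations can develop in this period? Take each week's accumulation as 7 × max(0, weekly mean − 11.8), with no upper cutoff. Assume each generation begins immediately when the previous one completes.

3 generations

Weekly DD (7 × max(0, T̄ − 11.8)): 107.8, 38.5, 42.7, 80.5, 84.0, 81.9, 116.9, 11.9, 0.0, 72.1, 31.5.
Season total = 667.8 DD.
Complete generations = ⌊667.8 / 211⌋ = 3.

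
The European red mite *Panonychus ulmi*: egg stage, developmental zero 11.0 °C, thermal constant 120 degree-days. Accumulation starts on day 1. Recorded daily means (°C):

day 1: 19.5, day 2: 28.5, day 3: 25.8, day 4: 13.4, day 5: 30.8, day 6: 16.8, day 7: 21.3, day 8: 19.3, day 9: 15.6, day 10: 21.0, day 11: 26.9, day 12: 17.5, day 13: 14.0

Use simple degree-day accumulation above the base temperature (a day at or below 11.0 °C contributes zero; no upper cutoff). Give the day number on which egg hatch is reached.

day 12

Daily DD above 11.0 °C: 8.5, 17.5, 14.8, 2.4, 19.8, 5.8, 10.3, 8.3, 4.6, 10.0, 15.9, 6.5, 3.0.
Cumulative: 8.5, 26.0, 40.8, 43.2, 63.0, 68.8, 79.1, 87.4, 92.0, 102.0, 117.9, 124.4, 127.4.
The total first reaches 120 DD on day 12.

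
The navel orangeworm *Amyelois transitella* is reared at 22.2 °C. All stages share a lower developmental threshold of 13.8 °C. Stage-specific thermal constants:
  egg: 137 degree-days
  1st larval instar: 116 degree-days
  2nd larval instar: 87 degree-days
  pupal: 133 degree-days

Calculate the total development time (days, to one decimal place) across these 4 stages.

Daily accumulation at 22.2 °C = 22.2 − 13.8 = 8.4 DD/day.
Total K = 137 + 116 + 87 + 133 = 473 DD.
Total duration = 473 / 8.4 = 56.310 ≈ 56.3 days.

56.3 days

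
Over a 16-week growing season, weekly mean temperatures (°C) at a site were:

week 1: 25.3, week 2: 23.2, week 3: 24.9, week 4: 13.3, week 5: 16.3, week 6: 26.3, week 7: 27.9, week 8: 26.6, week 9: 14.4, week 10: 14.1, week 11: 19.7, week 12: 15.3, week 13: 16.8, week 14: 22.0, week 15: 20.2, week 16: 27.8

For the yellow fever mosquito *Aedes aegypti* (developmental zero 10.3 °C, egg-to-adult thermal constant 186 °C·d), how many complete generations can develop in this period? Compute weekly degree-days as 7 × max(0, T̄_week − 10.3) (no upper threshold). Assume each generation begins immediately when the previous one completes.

Weekly DD (7 × max(0, T̄ − 10.3)): 105.0, 90.3, 102.2, 21.0, 42.0, 112.0, 123.2, 114.1, 28.7, 26.6, 65.8, 35.0, 45.5, 81.9, 69.3, 122.5.
Season total = 1185.1 DD.
Complete generations = ⌊1185.1 / 186⌋ = 6.

6 generations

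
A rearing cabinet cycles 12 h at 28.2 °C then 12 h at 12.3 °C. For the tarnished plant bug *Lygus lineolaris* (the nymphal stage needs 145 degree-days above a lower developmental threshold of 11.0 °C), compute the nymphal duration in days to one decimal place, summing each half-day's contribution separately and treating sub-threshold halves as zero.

15.7 days

Day half: max(0, 28.2 − 11.0) × 0.5 = 17.2 × 0.5 = 8.60 DD.
Night half: max(0, 12.3 − 11.0) × 0.5 = 1.3 × 0.5 = 0.65 DD.
Per 24 h: 9.25 DD/day.
Duration = 145 / 9.25 = 15.676 ≈ 15.7 days.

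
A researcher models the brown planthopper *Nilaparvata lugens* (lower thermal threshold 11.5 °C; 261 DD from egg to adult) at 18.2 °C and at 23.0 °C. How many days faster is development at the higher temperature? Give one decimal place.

16.3 days

At 18.2 °C: 261 / (18.2 − 11.5) = 261 / 6.7 = 38.955 d.
At 23.0 °C: 261 / (23.0 − 11.5) = 261 / 11.5 = 22.696 d.
Difference = |38.955 − 22.696| = 16.260 ≈ 16.3 days.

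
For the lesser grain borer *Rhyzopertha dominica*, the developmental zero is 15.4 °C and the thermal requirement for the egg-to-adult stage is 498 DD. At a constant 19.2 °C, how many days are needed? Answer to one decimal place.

Daily accumulation = 19.2 − 15.4 = 3.8 DD/day.
Duration = 498 / 3.8 = 131.053 ≈ 131.1 days.

131.1 days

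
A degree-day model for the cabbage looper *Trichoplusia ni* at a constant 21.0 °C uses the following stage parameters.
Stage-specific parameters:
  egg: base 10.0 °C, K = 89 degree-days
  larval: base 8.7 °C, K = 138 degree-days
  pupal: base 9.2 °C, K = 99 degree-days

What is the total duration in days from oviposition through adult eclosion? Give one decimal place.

27.7 days

egg: 89 / (21.0 − 10.0) = 89 / 11.0 = 8.091 d.
larval: 138 / (21.0 − 8.7) = 138 / 12.3 = 11.220 d.
pupal: 99 / (21.0 − 9.2) = 99 / 11.8 = 8.390 d.
Sum = 27.700 ≈ 27.7 days.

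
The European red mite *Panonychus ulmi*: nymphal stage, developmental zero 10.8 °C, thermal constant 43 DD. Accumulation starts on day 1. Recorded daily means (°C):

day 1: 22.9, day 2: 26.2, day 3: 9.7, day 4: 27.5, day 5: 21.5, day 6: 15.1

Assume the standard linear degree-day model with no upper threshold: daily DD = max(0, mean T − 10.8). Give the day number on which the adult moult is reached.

Daily DD above 10.8 °C: 12.1, 15.4, 0.0, 16.7, 10.7, 4.3.
Cumulative: 12.1, 27.5, 27.5, 44.2, 54.9, 59.2.
The total first reaches 43 DD on day 4.

day 4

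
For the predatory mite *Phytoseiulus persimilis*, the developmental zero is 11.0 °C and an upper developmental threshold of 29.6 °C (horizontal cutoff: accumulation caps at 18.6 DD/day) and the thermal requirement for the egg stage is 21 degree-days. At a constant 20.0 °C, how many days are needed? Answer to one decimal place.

Daily accumulation = 20.0 − 11.0 = 9.0 DD/day.
Duration = 21 / 9.0 = 2.333 ≈ 2.3 days.

2.3 days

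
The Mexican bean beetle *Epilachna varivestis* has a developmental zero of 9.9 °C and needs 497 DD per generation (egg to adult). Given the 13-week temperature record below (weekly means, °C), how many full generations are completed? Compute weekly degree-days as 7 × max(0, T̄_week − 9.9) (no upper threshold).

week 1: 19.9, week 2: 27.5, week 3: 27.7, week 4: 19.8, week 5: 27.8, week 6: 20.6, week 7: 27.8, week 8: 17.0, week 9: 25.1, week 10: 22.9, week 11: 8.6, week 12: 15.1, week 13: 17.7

2 generations

Weekly DD (7 × max(0, T̄ − 9.9)): 70.0, 123.2, 124.6, 69.3, 125.3, 74.9, 125.3, 49.7, 106.4, 91.0, 0.0, 36.4, 54.6.
Season total = 1050.7 DD.
Complete generations = ⌊1050.7 / 497⌋ = 2.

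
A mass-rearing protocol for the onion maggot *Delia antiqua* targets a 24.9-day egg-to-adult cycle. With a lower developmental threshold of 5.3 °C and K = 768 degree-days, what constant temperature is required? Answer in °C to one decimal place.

36.1 °C

Required daily accumulation = 768 / 24.9 = 30.843 DD/day.
T = T_base + 30.843 = 5.3 + 30.843 = 36.143 ≈ 36.1 °C.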